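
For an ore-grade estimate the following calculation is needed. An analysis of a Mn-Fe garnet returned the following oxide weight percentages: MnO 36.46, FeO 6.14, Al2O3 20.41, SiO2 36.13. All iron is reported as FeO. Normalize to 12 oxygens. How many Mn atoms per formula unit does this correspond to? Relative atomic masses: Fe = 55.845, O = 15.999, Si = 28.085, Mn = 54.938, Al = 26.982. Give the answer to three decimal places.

MnO (M=70.937): mol = 0.51398; Mn = 0.51398, O = 0.51398.
FeO (M=71.844): mol = 0.08546; Fe = 0.08546, O = 0.08546.
Al2O3 (M=101.961): mol = 0.20017; Al = 0.40034, O = 0.60051.
SiO2 (M=60.083): mol = 0.60133; Si = 0.60133, O = 1.20266.
ΣO = 2.40261; factor = 12/ΣO = 4.99457.
Mn apfu = 0.51398 × 4.99457 = 2.567.

2.567 Mn apfu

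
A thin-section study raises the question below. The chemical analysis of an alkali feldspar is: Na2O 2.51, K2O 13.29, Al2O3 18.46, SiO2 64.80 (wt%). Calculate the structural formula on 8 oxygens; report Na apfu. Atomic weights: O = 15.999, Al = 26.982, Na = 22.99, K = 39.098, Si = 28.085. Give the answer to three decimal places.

2.51 wt% Na2O ÷ 61.979 g/mol = 0.04050 mol, giving 0.08100 Na and 0.04050 O.
13.29 wt% K2O ÷ 94.195 g/mol = 0.14109 mol, giving 0.28218 K and 0.14109 O.
18.46 wt% Al2O3 ÷ 101.961 g/mol = 0.18105 mol, giving 0.36210 Al and 0.54315 O.
64.80 wt% SiO2 ÷ 60.083 g/mol = 1.07851 mol, giving 1.07851 Si and 2.15702 O.
Oxygen sums to 2.88176; scaling by 8/2.88176 = 2.77608 puts the formula on 8 O.
Na: 0.08100 × 2.77608 = 0.225 atoms per formula unit.

0.225 Na apfu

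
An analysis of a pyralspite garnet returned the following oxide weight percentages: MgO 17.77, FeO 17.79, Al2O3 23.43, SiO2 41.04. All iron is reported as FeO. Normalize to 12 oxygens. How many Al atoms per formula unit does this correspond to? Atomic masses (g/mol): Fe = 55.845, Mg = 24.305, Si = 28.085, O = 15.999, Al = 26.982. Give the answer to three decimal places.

MgO (M=40.304): mol = 0.44090; Mg = 0.44090, O = 0.44090.
FeO (M=71.844): mol = 0.24762; Fe = 0.24762, O = 0.24762.
Al2O3 (M=101.961): mol = 0.22979; Al = 0.45958, O = 0.68937.
SiO2 (M=60.083): mol = 0.68306; Si = 0.68306, O = 1.36612.
ΣO = 2.74401; factor = 12/ΣO = 4.37316.
Al apfu = 0.45958 × 4.37316 = 2.010.

2.010 Al apfu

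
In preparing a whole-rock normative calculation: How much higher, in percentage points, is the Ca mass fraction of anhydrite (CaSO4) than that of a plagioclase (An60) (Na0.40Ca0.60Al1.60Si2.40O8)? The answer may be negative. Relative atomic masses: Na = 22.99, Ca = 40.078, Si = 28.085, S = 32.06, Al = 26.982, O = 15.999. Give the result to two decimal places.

20.59 percentage points

Ca in CaSO4: molar mass 136.134 g/mol; 1×40.078 = 40.078 g → 29.44 wt%.
Ca in Na0.40Ca0.60Al1.60Si2.40O8: molar mass 271.810 g/mol; 0.60×40.078 = 24.047 g → 8.85 wt%.
Difference = 29.44 − 8.85 = 20.59 percentage points.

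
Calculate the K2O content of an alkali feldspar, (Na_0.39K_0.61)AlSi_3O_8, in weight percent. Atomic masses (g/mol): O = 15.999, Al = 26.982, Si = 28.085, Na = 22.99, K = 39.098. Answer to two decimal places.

Molar mass of (Na_0.39K_0.61)AlSi_3O_8 = 0.39·22.99 + 0.61·39.098 + 1·26.982 + 3·28.085 + 8·15.999 = 272.045 g/mol.
Each formula unit contains 0.61 K, equivalent to 0.61/2 = 0.3050 mol K2O.
M(K2O) = 2×39.098 + 1×15.999 = 94.195 g/mol.
Mass of K2O per formula unit = 0.3050 × 94.195 = 28.729 g.
K2O wt% = 28.729 / 272.045 × 100 = 10.56%.

10.56 wt%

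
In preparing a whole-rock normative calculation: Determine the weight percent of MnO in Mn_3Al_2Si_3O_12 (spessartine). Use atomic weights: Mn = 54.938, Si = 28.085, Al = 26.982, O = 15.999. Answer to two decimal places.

Molar mass of Mn_3Al_2Si_3O_12 = 3·54.938 + 2·26.982 + 3·28.085 + 12·15.999 = 495.021 g/mol.
Each formula unit contains 3 Mn, equivalent to 3/1 = 3.0000 mol MnO.
M(MnO) = 1×54.938 + 1×15.999 = 70.937 g/mol.
Mass of MnO per formula unit = 3.0000 × 70.937 = 212.811 g.
MnO wt% = 212.811 / 495.021 × 100 = 42.99%.

42.99 wt%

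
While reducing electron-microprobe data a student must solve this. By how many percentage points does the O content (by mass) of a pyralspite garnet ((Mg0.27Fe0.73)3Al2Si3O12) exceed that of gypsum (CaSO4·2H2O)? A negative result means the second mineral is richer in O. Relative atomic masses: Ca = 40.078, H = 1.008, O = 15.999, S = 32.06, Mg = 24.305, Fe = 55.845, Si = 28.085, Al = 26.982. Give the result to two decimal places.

-15.10 percentage points

First mineral: 191.988 g O in 472.195 g formula = 40.66 wt% O.
Second mineral: 95.994 g O in 172.164 g formula = 55.76 wt% O.
40.66% − 55.76% gives a difference of -15.10 percentage points.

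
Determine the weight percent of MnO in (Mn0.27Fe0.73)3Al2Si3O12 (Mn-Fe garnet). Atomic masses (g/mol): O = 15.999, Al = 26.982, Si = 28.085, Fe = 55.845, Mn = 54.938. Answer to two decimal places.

11.56 wt%

M((Mn0.27Fe0.73)3Al2Si3O12) = 497.007 g/mol; M(MnO) = 70.937 g/mol.
Moles MnO per formula unit = 0.81 Mn ÷ 1 = 0.8100.
MnO fraction = (0.8100 × 70.937) / 497.007 = 57.459/497.007 = 0.1156.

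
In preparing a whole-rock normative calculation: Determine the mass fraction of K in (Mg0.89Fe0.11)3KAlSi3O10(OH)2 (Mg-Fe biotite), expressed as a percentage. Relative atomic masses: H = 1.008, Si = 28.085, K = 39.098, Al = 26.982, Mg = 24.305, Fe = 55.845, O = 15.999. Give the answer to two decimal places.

9.14 weight percent

Formula mass = 2.67×24.305 + 0.33×55.845 + 1×39.098 + 1×26.982 + 3×28.085 + 12×15.999 + 2×1.008 = 427.662 g/mol, of which 39.098 g is K.
So K makes up 39.098/427.662 = 0.0914 of the mass, i.e. 9.14%.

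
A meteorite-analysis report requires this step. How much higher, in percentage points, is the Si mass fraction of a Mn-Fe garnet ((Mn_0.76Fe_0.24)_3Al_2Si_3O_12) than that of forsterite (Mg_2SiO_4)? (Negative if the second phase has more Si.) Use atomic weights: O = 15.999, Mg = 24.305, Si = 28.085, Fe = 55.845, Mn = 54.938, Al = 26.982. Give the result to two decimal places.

Si in (Mn_0.76Fe_0.24)_3Al_2Si_3O_12: molar mass 495.674 g/mol; 3×28.085 = 84.255 g → 17.00 wt%.
Si in Mg_2SiO_4: molar mass 140.691 g/mol; 1×28.085 = 28.085 g → 19.96 wt%.
Difference = 17.00 − 19.96 = -2.96 percentage points.

-2.96 percentage points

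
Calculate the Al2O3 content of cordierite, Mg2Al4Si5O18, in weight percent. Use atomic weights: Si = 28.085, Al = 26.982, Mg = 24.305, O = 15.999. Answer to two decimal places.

34.86 wt%

Molar mass of Mg2Al4Si5O18 = 2·24.305 + 4·26.982 + 5·28.085 + 18·15.999 = 584.945 g/mol.
Each formula unit contains 4 Al, equivalent to 4/2 = 2.0000 mol Al2O3.
M(Al2O3) = 2×26.982 + 3×15.999 = 101.961 g/mol.
Mass of Al2O3 per formula unit = 2.0000 × 101.961 = 203.922 g.
Al2O3 wt% = 203.922 / 584.945 × 100 = 34.86%.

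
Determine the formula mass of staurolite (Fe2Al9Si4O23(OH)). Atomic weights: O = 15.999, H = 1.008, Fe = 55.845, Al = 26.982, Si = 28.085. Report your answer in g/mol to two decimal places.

M = 2(55.845) + 9(26.982) + 4(28.085) + 24(15.999) + 1(1.008)

851.85 g/mol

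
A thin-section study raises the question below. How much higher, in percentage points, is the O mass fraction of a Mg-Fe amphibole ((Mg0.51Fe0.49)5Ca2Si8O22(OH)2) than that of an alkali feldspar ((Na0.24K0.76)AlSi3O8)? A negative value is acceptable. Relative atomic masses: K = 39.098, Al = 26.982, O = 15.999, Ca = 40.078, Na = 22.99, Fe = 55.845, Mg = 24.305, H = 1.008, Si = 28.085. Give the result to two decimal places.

-3.47 percentage points

O in (Mg0.51Fe0.49)5Ca2Si8O22(OH)2: molar mass 889.626 g/mol; 24×15.999 = 383.976 g → 43.16 wt%.
O in (Na0.24K0.76)AlSi3O8: molar mass 274.461 g/mol; 8×15.999 = 127.992 g → 46.63 wt%.
Difference = 43.16 − 46.63 = -3.47 percentage points.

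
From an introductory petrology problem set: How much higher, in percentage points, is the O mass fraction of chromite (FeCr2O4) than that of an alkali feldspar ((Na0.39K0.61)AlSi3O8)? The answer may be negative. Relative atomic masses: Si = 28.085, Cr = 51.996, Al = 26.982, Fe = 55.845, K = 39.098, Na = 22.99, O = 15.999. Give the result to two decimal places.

O in FeCr2O4: molar mass 223.833 g/mol; 4×15.999 = 63.996 g → 28.59 wt%.
O in (Na0.39K0.61)AlSi3O8: molar mass 272.045 g/mol; 8×15.999 = 127.992 g → 47.05 wt%.
Difference = 28.59 − 47.05 = -18.46 percentage points.

-18.46 percentage points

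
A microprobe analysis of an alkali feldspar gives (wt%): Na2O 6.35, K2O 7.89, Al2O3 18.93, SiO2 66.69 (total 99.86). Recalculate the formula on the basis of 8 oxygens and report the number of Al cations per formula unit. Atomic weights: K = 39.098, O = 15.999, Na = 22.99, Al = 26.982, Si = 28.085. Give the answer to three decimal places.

1.003 Al apfu

6.35 wt% Na2O ÷ 61.979 g/mol = 0.10245 mol, giving 0.20490 Na and 0.10245 O.
7.89 wt% K2O ÷ 94.195 g/mol = 0.08376 mol, giving 0.16752 K and 0.08376 O.
18.93 wt% Al2O3 ÷ 101.961 g/mol = 0.18566 mol, giving 0.37132 Al and 0.55698 O.
66.69 wt% SiO2 ÷ 60.083 g/mol = 1.10996 mol, giving 1.10996 Si and 2.21992 O.
Oxygen sums to 2.96311; scaling by 8/2.96311 = 2.69987 puts the formula on 8 O.
Al: 0.37132 × 2.69987 = 1.003 atoms per formula unit.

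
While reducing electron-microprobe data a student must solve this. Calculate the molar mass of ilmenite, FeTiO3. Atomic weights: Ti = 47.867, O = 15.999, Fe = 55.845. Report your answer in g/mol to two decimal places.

The formula mass is the sum 1*55.845 + 1*47.867 + 3*15.999.

151.71 g/mol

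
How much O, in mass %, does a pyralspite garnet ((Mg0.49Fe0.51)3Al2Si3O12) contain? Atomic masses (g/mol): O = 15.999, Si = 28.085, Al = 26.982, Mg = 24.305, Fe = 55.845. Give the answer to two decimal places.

42.53 mass %

M((Mg0.49Fe0.51)3Al2Si3O12) = 451.378 g/mol.
O contributes 12 × 15.999 = 191.988 g per mole.
191.988/451.378 = 0.4253 → 42.53%.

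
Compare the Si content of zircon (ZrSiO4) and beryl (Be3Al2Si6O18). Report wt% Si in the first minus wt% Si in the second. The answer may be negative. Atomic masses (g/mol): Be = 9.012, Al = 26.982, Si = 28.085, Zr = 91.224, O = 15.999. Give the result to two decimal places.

M(ZrSiO4) = 183.305 g/mol, so wt% Si = 28.085/183.305 × 100 = 15.32%.
M(Be3Al2Si6O18) = 537.492 g/mol, so wt% Si = 168.510/537.492 × 100 = 31.35%.
15.32 − 31.35 = -16.03 pp.

-16.03 percentage points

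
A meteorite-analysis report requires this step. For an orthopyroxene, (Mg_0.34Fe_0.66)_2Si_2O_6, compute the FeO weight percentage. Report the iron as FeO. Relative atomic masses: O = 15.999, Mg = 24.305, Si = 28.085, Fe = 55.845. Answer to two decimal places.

Formula mass = 242.407 g/mol.
1.32 Fe → 1.3200 mol FeO per formula unit; M(FeO) = 71.844, so FeO mass = 94.834 g.
94.834/242.407 × 100 = 39.12 wt%.

39.12 wt%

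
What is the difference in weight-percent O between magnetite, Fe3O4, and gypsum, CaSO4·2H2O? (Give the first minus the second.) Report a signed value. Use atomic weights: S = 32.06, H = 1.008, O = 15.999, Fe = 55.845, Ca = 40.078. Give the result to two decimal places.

-28.12 percentage points

M(Fe3O4) = 231.531 g/mol, so wt% O = 63.996/231.531 × 100 = 27.64%.
M(CaSO4·2H2O) = 172.164 g/mol, so wt% O = 95.994/172.164 × 100 = 55.76%.
27.64 − 55.76 = -28.12 pp.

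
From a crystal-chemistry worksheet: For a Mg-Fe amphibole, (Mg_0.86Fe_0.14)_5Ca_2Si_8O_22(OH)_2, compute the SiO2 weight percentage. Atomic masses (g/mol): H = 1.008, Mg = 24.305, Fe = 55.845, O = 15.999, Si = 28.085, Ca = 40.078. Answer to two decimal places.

57.60 wt%

Formula mass = 834.431 g/mol.
8 Si → 8.0000 mol SiO2 per formula unit; M(SiO2) = 60.083, so SiO2 mass = 480.664 g.
480.664/834.431 × 100 = 57.60 wt%.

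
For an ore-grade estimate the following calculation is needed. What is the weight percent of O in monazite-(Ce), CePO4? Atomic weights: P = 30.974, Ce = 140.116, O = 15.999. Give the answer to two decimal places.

Molar mass of CePO4: 1*140.116 + 1*30.974 + 4*15.999 = 235.086 g/mol.
Mass of O per formula unit: 4 × 15.999 = 63.996 g.
Weight fraction O = 63.996 / 235.086 = 0.2722.

27.22 mass %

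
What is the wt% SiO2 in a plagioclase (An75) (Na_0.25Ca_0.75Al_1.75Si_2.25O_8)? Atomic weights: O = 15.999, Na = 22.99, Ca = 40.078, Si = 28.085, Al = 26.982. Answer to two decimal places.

49.30 wt%

M(Na_0.25Ca_0.75Al_1.75Si_2.25O_8) = 274.208 g/mol; M(SiO2) = 60.083 g/mol.
Moles SiO2 per formula unit = 2.25 Si ÷ 1 = 2.2500.
SiO2 fraction = (2.2500 × 60.083) / 274.208 = 135.187/274.208 = 0.4930.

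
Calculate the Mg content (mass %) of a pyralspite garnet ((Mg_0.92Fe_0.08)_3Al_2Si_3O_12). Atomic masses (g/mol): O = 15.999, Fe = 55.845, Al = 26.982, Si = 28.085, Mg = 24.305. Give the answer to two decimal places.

16.33 mass %

Molar mass of (Mg_0.92Fe_0.08)_3Al_2Si_3O_12: 2.76×24.305 + 0.24×55.845 + 2×26.982 + 3×28.085 + 12×15.999 = 410.692 g/mol.
Mass of Mg per formula unit: 2.76 × 24.305 = 67.082 g.
Weight fraction Mg = 67.082 / 410.692 = 0.1633.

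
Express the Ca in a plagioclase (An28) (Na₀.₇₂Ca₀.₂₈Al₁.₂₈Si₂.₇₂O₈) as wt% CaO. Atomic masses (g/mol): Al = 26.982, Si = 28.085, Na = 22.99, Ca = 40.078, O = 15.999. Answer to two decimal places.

5.89 wt%

M(Na₀.₇₂Ca₀.₂₈Al₁.₂₈Si₂.₇₂O₈) = 266.695 g/mol; M(CaO) = 56.077 g/mol.
Moles CaO per formula unit = 0.28 Ca ÷ 1 = 0.2800.
CaO fraction = (0.2800 × 56.077) / 266.695 = 15.702/266.695 = 0.0589.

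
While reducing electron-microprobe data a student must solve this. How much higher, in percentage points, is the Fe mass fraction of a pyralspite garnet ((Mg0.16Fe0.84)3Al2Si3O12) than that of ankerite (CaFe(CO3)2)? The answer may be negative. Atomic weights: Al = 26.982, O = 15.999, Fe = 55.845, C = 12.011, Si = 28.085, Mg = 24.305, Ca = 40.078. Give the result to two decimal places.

3.30 percentage points

First mineral: 140.729 g Fe in 482.603 g formula = 29.16 wt% Fe.
Second mineral: 55.845 g Fe in 215.939 g formula = 25.86 wt% Fe.
29.16% − 25.86% gives a difference of 3.30 percentage points.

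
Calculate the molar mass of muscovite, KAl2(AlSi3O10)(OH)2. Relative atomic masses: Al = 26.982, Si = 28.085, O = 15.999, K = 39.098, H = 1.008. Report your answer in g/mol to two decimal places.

K: 1 × 39.098 = 39.0980
Al: 3 × 26.982 = 80.9460
Si: 3 × 28.085 = 84.2550
O: 12 × 15.999 = 191.9880
H: 2 × 1.008 = 2.0160
Summing the contributions gives the formula mass.

398.30 g/mol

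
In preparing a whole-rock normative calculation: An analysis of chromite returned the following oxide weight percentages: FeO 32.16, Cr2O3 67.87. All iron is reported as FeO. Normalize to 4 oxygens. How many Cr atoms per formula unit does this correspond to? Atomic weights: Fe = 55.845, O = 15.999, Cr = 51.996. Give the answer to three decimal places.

FeO (M=71.844): mol = 0.44764; Fe = 0.44764, O = 0.44764.
Cr2O3 (M=151.989): mol = 0.44655; Cr = 0.89310, O = 1.33965.
ΣO = 1.78729; factor = 4/ΣO = 2.23803.
Cr apfu = 0.89310 × 2.23803 = 1.999.

1.999 Cr apfu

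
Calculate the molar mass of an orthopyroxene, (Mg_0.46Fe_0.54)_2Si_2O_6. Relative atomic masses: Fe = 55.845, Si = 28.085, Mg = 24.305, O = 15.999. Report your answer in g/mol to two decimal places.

234.84 g/mol

The formula mass is the sum 0.92×24.305 + 1.08×55.845 + 2×28.085 + 6×15.999.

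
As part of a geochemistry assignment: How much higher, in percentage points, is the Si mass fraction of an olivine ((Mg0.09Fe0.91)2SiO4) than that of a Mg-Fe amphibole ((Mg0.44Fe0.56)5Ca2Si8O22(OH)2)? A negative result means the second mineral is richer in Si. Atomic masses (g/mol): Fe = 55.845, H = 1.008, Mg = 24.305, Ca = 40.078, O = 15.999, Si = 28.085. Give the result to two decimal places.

First mineral: 28.085 g Si in 198.094 g formula = 14.18 wt% Si.
Second mineral: 224.680 g Si in 900.665 g formula = 24.95 wt% Si.
14.18% − 24.95% gives a difference of -10.77 percentage points.

-10.77 percentage points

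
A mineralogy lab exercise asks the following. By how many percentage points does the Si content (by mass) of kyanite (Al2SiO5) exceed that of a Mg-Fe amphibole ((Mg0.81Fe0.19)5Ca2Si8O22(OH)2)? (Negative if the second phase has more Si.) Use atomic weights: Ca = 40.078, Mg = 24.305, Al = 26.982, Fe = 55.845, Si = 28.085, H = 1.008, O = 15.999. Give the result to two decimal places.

-9.34 percentage points

Si in Al2SiO5: molar mass 162.044 g/mol; 1×28.085 = 28.085 g → 17.33 wt%.
Si in (Mg0.81Fe0.19)5Ca2Si8O22(OH)2: molar mass 842.316 g/mol; 8×28.085 = 224.680 g → 26.67 wt%.
Difference = 17.33 − 26.67 = -9.34 percentage points.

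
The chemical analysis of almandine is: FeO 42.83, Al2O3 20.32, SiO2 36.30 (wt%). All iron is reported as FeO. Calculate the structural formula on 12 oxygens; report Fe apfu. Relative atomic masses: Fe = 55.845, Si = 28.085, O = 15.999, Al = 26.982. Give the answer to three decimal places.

42.83 wt% FeO ÷ 71.844 g/mol = 0.59615 mol, giving 0.59615 Fe and 0.59615 O.
20.32 wt% Al2O3 ÷ 101.961 g/mol = 0.19929 mol, giving 0.39858 Al and 0.59787 O.
36.30 wt% SiO2 ÷ 60.083 g/mol = 0.60416 mol, giving 0.60416 Si and 1.20832 O.
Oxygen sums to 2.40234; scaling by 12/2.40234 = 4.99513 puts the formula on 12 O.
Fe: 0.59615 × 4.99513 = 2.978 atoms per formula unit.

2.978 Fe apfu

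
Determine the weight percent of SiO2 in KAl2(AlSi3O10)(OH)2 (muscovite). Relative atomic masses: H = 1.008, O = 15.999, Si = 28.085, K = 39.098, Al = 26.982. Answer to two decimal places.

45.25 wt%

Formula mass = 398.303 g/mol.
3 Si → 3.0000 mol SiO2 per formula unit; M(SiO2) = 60.083, so SiO2 mass = 180.249 g.
180.249/398.303 × 100 = 45.25 wt%.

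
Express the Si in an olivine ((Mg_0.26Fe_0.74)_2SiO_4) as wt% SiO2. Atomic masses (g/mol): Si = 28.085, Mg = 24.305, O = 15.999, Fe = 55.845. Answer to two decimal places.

32.07 wt%

Molar mass of (Mg_0.26Fe_0.74)_2SiO_4 = 0.52*24.305 + 1.48*55.845 + 1*28.085 + 4*15.999 = 187.370 g/mol.
Each formula unit contains 1 Si, equivalent to 1/1 = 1.0000 mol SiO2.
M(SiO2) = 1×28.085 + 2×15.999 = 60.083 g/mol.
Mass of SiO2 per formula unit = 1.0000 × 60.083 = 60.083 g.
SiO2 wt% = 60.083 / 187.370 × 100 = 32.07%.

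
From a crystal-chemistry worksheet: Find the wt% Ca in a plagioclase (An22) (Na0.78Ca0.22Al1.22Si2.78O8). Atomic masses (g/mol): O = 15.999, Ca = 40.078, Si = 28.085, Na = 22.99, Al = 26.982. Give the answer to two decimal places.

3.32 wt%

Molar mass of Na0.78Ca0.22Al1.22Si2.78O8: 0.78*22.99 + 0.22*40.078 + 1.22*26.982 + 2.78*28.085 + 8*15.999 = 265.736 g/mol.
Mass of Ca per formula unit: 0.22 × 40.078 = 8.817 g.
Weight fraction Ca = 8.817 / 265.736 = 0.0332.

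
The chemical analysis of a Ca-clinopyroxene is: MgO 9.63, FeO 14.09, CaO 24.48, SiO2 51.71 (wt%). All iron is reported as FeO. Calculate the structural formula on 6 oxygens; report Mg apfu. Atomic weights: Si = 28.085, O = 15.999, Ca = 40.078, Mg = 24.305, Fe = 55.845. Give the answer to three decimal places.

0.553 Mg apfu

MgO (M=40.304): mol = 0.23893; Mg = 0.23893, O = 0.23893.
FeO (M=71.844): mol = 0.19612; Fe = 0.19612, O = 0.19612.
CaO (M=56.077): mol = 0.43654; Ca = 0.43654, O = 0.43654.
SiO2 (M=60.083): mol = 0.86064; Si = 0.86064, O = 1.72128.
ΣO = 2.59287; factor = 6/ΣO = 2.31404.
Mg apfu = 0.23893 × 2.31404 = 0.553.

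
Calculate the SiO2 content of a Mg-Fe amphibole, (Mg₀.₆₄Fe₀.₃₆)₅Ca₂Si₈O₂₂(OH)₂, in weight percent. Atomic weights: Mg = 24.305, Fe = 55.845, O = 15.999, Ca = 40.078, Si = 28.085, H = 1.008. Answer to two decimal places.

55.30 wt%

Molar mass of (Mg₀.₆₄Fe₀.₃₆)₅Ca₂Si₈O₂₂(OH)₂ = 3.20·24.305 + 1.80·55.845 + 2·40.078 + 8·28.085 + 24·15.999 + 2·1.008 = 869.125 g/mol.
Each formula unit contains 8 Si, equivalent to 8/1 = 8.0000 mol SiO2.
M(SiO2) = 1×28.085 + 2×15.999 = 60.083 g/mol.
Mass of SiO2 per formula unit = 8.0000 × 60.083 = 480.664 g.
SiO2 wt% = 480.664 / 869.125 × 100 = 55.30%.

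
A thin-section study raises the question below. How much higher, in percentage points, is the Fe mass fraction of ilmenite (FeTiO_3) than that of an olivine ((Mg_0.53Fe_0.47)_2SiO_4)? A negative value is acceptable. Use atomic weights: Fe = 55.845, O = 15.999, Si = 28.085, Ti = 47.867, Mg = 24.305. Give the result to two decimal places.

5.99 percentage points

Fe in FeTiO_3: molar mass 151.709 g/mol; 1×55.845 = 55.845 g → 36.81 wt%.
Fe in (Mg_0.53Fe_0.47)_2SiO_4: molar mass 170.339 g/mol; 0.94×55.845 = 52.494 g → 30.82 wt%.
Difference = 36.81 − 30.82 = 5.99 percentage points.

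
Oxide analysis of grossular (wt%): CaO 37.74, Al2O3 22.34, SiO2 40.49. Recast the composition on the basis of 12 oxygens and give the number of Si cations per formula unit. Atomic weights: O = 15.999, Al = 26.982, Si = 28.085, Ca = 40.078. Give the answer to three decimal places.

37.74 wt% CaO ÷ 56.077 g/mol = 0.67300 mol, giving 0.67300 Ca and 0.67300 O.
22.34 wt% Al2O3 ÷ 101.961 g/mol = 0.21910 mol, giving 0.43820 Al and 0.65730 O.
40.49 wt% SiO2 ÷ 60.083 g/mol = 0.67390 mol, giving 0.67390 Si and 1.34780 O.
Oxygen sums to 2.67810; scaling by 12/2.67810 = 4.48079 puts the formula on 12 O.
Si: 0.67390 × 4.48079 = 3.020 atoms per formula unit.

3.020 Si apfu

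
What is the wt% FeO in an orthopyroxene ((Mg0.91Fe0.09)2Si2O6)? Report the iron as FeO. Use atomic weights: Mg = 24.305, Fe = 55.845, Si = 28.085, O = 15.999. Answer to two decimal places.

6.26 wt%

M((Mg0.91Fe0.09)2Si2O6) = 206.451 g/mol; M(FeO) = 71.844 g/mol.
Moles FeO per formula unit = 0.18 Fe ÷ 1 = 0.1800.
FeO fraction = (0.1800 × 71.844) / 206.451 = 12.932/206.451 = 0.0626.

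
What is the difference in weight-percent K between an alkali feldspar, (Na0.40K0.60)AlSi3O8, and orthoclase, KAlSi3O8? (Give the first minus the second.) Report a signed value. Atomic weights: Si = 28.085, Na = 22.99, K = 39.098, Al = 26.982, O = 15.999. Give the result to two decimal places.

-5.42 percentage points

K in (Na0.40K0.60)AlSi3O8: molar mass 271.884 g/mol; 0.60×39.098 = 23.459 g → 8.63 wt%.
K in KAlSi3O8: molar mass 278.327 g/mol; 1×39.098 = 39.098 g → 14.05 wt%.
Difference = 8.63 − 14.05 = -5.42 percentage points.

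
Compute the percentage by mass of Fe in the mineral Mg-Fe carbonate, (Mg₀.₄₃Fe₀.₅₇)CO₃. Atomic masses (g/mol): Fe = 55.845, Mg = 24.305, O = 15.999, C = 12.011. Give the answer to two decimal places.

31.12 weight percent

M((Mg₀.₄₃Fe₀.₅₇)CO₃) = 102.291 g/mol.
Fe contributes 0.57 × 55.845 = 31.832 g per mole.
31.832/102.291 = 0.3112 → 31.12%.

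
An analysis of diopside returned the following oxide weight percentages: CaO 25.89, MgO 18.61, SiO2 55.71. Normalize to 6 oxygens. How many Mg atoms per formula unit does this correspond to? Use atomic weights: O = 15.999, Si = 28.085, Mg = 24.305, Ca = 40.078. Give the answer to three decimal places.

25.89 wt% CaO ÷ 56.077 g/mol = 0.46169 mol, giving 0.46169 Ca and 0.46169 O.
18.61 wt% MgO ÷ 40.304 g/mol = 0.46174 mol, giving 0.46174 Mg and 0.46174 O.
55.71 wt% SiO2 ÷ 60.083 g/mol = 0.92722 mol, giving 0.92722 Si and 1.85444 O.
Oxygen sums to 2.77787; scaling by 6/2.77787 = 2.15993 puts the formula on 6 O.
Mg: 0.46174 × 2.15993 = 0.997 atoms per formula unit.

0.997 Mg apfu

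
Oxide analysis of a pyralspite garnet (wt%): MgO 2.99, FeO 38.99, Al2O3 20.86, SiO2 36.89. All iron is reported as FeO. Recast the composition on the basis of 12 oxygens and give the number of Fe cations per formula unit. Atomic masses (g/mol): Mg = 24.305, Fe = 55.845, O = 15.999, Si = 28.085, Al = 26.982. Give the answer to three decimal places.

2.649 Fe apfu

2.99 wt% MgO ÷ 40.304 g/mol = 0.07419 mol, giving 0.07419 Mg and 0.07419 O.
38.99 wt% FeO ÷ 71.844 g/mol = 0.54270 mol, giving 0.54270 Fe and 0.54270 O.
20.86 wt% Al2O3 ÷ 101.961 g/mol = 0.20459 mol, giving 0.40918 Al and 0.61377 O.
36.89 wt% SiO2 ÷ 60.083 g/mol = 0.61398 mol, giving 0.61398 Si and 1.22796 O.
Oxygen sums to 2.45862; scaling by 12/2.45862 = 4.88079 puts the formula on 12 O.
Fe: 0.54270 × 4.88079 = 2.649 atoms per formula unit.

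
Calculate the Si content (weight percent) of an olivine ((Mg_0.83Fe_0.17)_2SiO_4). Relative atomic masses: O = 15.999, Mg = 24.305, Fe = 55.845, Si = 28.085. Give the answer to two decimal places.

18.55 weight percent

Molar mass of (Mg_0.83Fe_0.17)_2SiO_4: 1.66×24.305 + 0.34×55.845 + 1×28.085 + 4×15.999 = 151.415 g/mol.
Mass of Si per formula unit: 1 × 28.085 = 28.085 g.
Weight fraction Si = 28.085 / 151.415 = 0.1855.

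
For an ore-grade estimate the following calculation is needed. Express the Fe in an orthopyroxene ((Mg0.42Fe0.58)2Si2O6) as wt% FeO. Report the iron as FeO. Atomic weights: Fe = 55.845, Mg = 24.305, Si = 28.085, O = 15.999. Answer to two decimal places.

35.11 wt%

Molar mass of (Mg0.42Fe0.58)2Si2O6 = 0.84*24.305 + 1.16*55.845 + 2*28.085 + 6*15.999 = 237.360 g/mol.
Each formula unit contains 1.16 Fe, equivalent to 1.16/1 = 1.1600 mol FeO.
M(FeO) = 1×55.845 + 1×15.999 = 71.844 g/mol.
Mass of FeO per formula unit = 1.1600 × 71.844 = 83.339 g.
FeO wt% = 83.339 / 237.360 × 100 = 35.11%.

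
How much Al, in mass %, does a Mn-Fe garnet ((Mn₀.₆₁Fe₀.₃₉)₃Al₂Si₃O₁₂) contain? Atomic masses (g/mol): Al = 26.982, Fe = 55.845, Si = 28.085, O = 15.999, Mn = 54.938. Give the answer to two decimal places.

10.88 mass %

Formula mass = 1.83*54.938 + 1.17*55.845 + 2*26.982 + 3*28.085 + 12*15.999 = 496.082 g/mol, of which 53.964 g is Al.
So Al makes up 53.964/496.082 = 0.1088 of the mass, i.e. 10.88%.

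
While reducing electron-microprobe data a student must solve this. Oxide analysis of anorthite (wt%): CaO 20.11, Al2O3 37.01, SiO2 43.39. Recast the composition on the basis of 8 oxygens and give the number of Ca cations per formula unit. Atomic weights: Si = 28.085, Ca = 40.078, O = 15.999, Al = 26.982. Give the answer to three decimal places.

0.992 Ca apfu

CaO (M=56.077): mol = 0.35861; Ca = 0.35861, O = 0.35861.
Al2O3 (M=101.961): mol = 0.36298; Al = 0.72596, O = 1.08894.
SiO2 (M=60.083): mol = 0.72217; Si = 0.72217, O = 1.44434.
ΣO = 2.89189; factor = 8/ΣO = 2.76636.
Ca apfu = 0.35861 × 2.76636 = 0.992.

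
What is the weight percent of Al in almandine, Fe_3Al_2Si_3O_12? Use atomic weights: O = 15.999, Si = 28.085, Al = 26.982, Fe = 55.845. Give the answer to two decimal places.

10.84 wt%

Molar mass of Fe_3Al_2Si_3O_12: 3*55.845 + 2*26.982 + 3*28.085 + 12*15.999 = 497.742 g/mol.
Mass of Al per formula unit: 2 × 26.982 = 53.964 g.
Weight fraction Al = 53.964 / 497.742 = 0.1084.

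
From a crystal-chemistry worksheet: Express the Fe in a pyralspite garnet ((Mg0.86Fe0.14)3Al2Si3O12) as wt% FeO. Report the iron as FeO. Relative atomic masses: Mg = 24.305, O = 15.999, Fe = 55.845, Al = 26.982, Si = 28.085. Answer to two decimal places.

Molar mass of (Mg0.86Fe0.14)3Al2Si3O12 = 2.58*24.305 + 0.42*55.845 + 2*26.982 + 3*28.085 + 12*15.999 = 416.369 g/mol.
Each formula unit contains 0.42 Fe, equivalent to 0.42/1 = 0.4200 mol FeO.
M(FeO) = 1×55.845 + 1×15.999 = 71.844 g/mol.
Mass of FeO per formula unit = 0.4200 × 71.844 = 30.174 g.
FeO wt% = 30.174 / 416.369 × 100 = 7.25%.

7.25 wt%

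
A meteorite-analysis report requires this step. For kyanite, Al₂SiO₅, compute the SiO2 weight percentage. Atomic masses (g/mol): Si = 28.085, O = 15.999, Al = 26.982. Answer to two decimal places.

37.08 wt%

M(Al₂SiO₅) = 162.044 g/mol; M(SiO2) = 60.083 g/mol.
Moles SiO2 per formula unit = 1 Si ÷ 1 = 1.0000.
SiO2 fraction = (1.0000 × 60.083) / 162.044 = 60.083/162.044 = 0.3708.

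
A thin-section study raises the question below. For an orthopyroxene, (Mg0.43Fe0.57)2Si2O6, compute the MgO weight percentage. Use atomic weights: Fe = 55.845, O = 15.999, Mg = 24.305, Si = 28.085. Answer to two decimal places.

14.64 wt%

Formula mass = 236.730 g/mol.
0.86 Mg → 0.8600 mol MgO per formula unit; M(MgO) = 40.304, so MgO mass = 34.661 g.
34.661/236.730 × 100 = 14.64 wt%.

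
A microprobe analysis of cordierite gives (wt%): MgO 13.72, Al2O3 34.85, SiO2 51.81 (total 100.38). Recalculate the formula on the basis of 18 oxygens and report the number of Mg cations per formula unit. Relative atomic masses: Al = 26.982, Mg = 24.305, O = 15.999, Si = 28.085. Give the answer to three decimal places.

MgO (M=40.304): mol = 0.34041; Mg = 0.34041, O = 0.34041.
Al2O3 (M=101.961): mol = 0.34180; Al = 0.68360, O = 1.02540.
SiO2 (M=60.083): mol = 0.86231; Si = 0.86231, O = 1.72462.
ΣO = 3.09043; factor = 18/ΣO = 5.82443.
Mg apfu = 0.34041 × 5.82443 = 1.983.

1.983 Mg apfu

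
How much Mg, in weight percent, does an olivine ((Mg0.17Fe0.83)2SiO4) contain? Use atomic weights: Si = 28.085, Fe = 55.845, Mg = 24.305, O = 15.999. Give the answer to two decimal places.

4.28 weight percent

M((Mg0.17Fe0.83)2SiO4) = 193.047 g/mol.
Mg contributes 0.34 × 24.305 = 8.264 g per mole.
8.264/193.047 = 0.0428 → 4.28%.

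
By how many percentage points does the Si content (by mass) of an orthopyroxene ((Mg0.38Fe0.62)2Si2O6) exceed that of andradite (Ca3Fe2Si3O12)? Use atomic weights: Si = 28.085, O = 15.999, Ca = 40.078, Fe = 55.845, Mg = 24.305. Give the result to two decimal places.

6.84 percentage points

First mineral: 56.170 g Si in 239.884 g formula = 23.42 wt% Si.
Second mineral: 84.255 g Si in 508.167 g formula = 16.58 wt% Si.
23.42% − 16.58% gives a difference of 6.84 percentage points.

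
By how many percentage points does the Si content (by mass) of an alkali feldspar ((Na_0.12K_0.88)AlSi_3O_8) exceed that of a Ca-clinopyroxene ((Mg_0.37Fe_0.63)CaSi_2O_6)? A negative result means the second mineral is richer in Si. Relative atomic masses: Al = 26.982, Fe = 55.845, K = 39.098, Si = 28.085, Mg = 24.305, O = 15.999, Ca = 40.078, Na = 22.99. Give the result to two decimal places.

M((Na_0.12K_0.88)AlSi_3O_8) = 276.394 g/mol, so wt% Si = 84.255/276.394 × 100 = 30.48%.
M((Mg_0.37Fe_0.63)CaSi_2O_6) = 236.417 g/mol, so wt% Si = 56.170/236.417 × 100 = 23.76%.
30.48 − 23.76 = 6.72 pp.

6.72 percentage points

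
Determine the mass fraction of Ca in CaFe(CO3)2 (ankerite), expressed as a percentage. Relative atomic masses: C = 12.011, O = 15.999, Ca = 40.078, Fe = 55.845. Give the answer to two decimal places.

18.56 weight percent

M(CaFe(CO3)2) = 215.939 g/mol.
Ca contributes 1 × 40.078 = 40.078 g per mole.
40.078/215.939 = 0.1856 → 18.56%.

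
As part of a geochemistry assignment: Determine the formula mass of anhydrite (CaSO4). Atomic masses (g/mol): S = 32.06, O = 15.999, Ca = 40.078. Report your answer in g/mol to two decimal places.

Ca: 1 × 40.078 = 40.0780
S: 1 × 32.06 = 32.0600
O: 4 × 15.999 = 63.9960
Summing the contributions gives the formula mass.

136.13 g/mol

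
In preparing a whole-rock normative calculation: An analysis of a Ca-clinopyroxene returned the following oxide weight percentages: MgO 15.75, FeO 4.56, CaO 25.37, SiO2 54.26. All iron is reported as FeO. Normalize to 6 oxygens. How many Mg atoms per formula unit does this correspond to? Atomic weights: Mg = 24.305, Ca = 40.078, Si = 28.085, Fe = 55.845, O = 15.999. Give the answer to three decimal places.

0.864 Mg apfu

15.75 wt% MgO ÷ 40.304 g/mol = 0.39078 mol, giving 0.39078 Mg and 0.39078 O.
4.56 wt% FeO ÷ 71.844 g/mol = 0.06347 mol, giving 0.06347 Fe and 0.06347 O.
25.37 wt% CaO ÷ 56.077 g/mol = 0.45241 mol, giving 0.45241 Ca and 0.45241 O.
54.26 wt% SiO2 ÷ 60.083 g/mol = 0.90308 mol, giving 0.90308 Si and 1.80616 O.
Oxygen sums to 2.71282; scaling by 6/2.71282 = 2.21172 puts the formula on 6 O.
Mg: 0.39078 × 2.21172 = 0.864 atoms per formula unit.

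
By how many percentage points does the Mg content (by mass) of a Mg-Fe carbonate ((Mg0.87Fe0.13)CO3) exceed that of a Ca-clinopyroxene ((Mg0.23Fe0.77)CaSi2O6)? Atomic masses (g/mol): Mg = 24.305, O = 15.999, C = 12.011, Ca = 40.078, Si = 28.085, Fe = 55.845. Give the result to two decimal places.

M((Mg0.87Fe0.13)CO3) = 88.413 g/mol, so wt% Mg = 21.145/88.413 × 100 = 23.92%.
M((Mg0.23Fe0.77)CaSi2O6) = 240.833 g/mol, so wt% Mg = 5.590/240.833 × 100 = 2.32%.
23.92 − 2.32 = 21.60 pp.

21.60 percentage points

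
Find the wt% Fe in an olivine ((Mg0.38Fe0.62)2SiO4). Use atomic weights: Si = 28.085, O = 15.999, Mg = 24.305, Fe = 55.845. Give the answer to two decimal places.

38.51 weight percent

M((Mg0.38Fe0.62)2SiO4) = 179.801 g/mol.
Fe contributes 1.24 × 55.845 = 69.248 g per mole.
69.248/179.801 = 0.3851 → 38.51%.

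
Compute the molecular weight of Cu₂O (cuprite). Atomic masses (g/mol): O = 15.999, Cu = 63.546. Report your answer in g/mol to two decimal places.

The formula mass is the sum 2·63.546 + 1·15.999.

143.09 g/mol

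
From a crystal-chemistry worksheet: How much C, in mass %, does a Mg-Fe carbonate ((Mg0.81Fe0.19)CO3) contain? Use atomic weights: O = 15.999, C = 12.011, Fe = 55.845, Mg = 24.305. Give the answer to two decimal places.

M((Mg0.81Fe0.19)CO3) = 90.306 g/mol.
C contributes 1 × 12.011 = 12.011 g per mole.
12.011/90.306 = 0.1330 → 13.30%.

13.30 mass %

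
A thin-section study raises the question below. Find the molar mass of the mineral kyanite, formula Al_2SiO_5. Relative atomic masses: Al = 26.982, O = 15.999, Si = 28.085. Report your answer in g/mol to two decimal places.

M = 2·26.982 + 1·28.085 + 5·15.999

162.04 g/mol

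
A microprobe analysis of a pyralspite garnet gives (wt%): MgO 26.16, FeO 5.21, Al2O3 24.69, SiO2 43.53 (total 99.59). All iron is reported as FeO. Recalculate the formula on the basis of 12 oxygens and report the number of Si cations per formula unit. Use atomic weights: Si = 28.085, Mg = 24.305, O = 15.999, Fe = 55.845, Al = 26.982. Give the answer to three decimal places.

26.16 wt% MgO ÷ 40.304 g/mol = 0.64907 mol, giving 0.64907 Mg and 0.64907 O.
5.21 wt% FeO ÷ 71.844 g/mol = 0.07252 mol, giving 0.07252 Fe and 0.07252 O.
24.69 wt% Al2O3 ÷ 101.961 g/mol = 0.24215 mol, giving 0.48430 Al and 0.72645 O.
43.53 wt% SiO2 ÷ 60.083 g/mol = 0.72450 mol, giving 0.72450 Si and 1.44900 O.
Oxygen sums to 2.89704; scaling by 12/2.89704 = 4.14216 puts the formula on 12 O.
Si: 0.72450 × 4.14216 = 3.001 atoms per formula unit.

3.001 Si apfu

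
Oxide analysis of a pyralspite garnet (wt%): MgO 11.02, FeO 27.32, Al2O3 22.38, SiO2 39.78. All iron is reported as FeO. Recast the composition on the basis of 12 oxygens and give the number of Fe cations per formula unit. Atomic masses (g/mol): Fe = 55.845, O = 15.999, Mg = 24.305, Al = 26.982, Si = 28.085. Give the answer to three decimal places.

MgO: 11.02/40.304 = 0.27342 mol → 0.27342 mol Mg, 0.27342 mol O.
FeO: 27.32/71.844 = 0.38027 mol → 0.38027 mol Fe, 0.38027 mol O.
Al2O3: 22.38/101.961 = 0.21950 mol → 0.43900 mol Al, 0.65850 mol O.
SiO2: 39.78/60.083 = 0.66208 mol → 0.66208 mol Si, 1.32416 mol O.
Total oxygen = 2.63635 mol. Normalization factor = 12/2.63635 = 4.55175.
Fe per 12 O = 0.38027 × 4.55175 = 1.731.

1.731 Fe apfu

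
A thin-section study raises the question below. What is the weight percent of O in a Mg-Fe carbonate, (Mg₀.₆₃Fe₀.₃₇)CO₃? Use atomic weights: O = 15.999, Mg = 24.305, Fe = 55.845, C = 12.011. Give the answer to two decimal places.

M((Mg₀.₆₃Fe₀.₃₇)CO₃) = 95.983 g/mol.
O contributes 3 × 15.999 = 47.997 g per mole.
47.997/95.983 = 0.5001 → 50.01%.

50.01 mass %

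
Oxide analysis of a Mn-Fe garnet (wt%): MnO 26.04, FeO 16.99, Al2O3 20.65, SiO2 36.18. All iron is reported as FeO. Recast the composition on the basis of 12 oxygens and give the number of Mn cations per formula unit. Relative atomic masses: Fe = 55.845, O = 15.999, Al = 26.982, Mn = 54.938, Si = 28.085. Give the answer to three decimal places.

1.824 Mn apfu

26.04 wt% MnO ÷ 70.937 g/mol = 0.36709 mol, giving 0.36709 Mn and 0.36709 O.
16.99 wt% FeO ÷ 71.844 g/mol = 0.23648 mol, giving 0.23648 Fe and 0.23648 O.
20.65 wt% Al2O3 ÷ 101.961 g/mol = 0.20253 mol, giving 0.40506 Al and 0.60759 O.
36.18 wt% SiO2 ÷ 60.083 g/mol = 0.60217 mol, giving 0.60217 Si and 1.20434 O.
Oxygen sums to 2.41550; scaling by 12/2.41550 = 4.96792 puts the formula on 12 O.
Mn: 0.36709 × 4.96792 = 1.824 atoms per formula unit.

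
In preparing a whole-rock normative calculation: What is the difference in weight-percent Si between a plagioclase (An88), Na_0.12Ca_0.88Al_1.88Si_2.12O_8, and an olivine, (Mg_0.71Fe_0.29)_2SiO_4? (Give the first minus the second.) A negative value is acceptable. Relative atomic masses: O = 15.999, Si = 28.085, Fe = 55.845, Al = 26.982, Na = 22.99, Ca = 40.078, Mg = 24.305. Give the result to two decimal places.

Si in Na_0.12Ca_0.88Al_1.88Si_2.12O_8: molar mass 276.286 g/mol; 2.12×28.085 = 59.540 g → 21.55 wt%.
Si in (Mg_0.71Fe_0.29)_2SiO_4: molar mass 158.984 g/mol; 1×28.085 = 28.085 g → 17.67 wt%.
Difference = 21.55 − 17.67 = 3.88 percentage points.

3.88 percentage points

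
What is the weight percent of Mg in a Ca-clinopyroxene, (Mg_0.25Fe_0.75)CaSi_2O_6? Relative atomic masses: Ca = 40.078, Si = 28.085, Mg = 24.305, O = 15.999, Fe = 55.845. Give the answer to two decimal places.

Molar mass of (Mg_0.25Fe_0.75)CaSi_2O_6: 0.25×24.305 + 0.75×55.845 + 1×40.078 + 2×28.085 + 6×15.999 = 240.202 g/mol.
Mass of Mg per formula unit: 0.25 × 24.305 = 6.076 g.
Weight fraction Mg = 6.076 / 240.202 = 0.0253.

2.53 weight percent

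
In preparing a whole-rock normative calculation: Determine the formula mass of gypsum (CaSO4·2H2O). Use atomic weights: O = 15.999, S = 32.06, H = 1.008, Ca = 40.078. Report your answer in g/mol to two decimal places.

The formula mass is the sum 1*40.078 + 1*32.06 + 6*15.999 + 4*1.008.

172.16 g/mol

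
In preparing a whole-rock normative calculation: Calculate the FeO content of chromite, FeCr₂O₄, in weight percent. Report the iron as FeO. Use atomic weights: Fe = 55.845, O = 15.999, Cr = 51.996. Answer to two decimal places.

32.10 wt%

Formula mass = 223.833 g/mol.
1 Fe → 1.0000 mol FeO per formula unit; M(FeO) = 71.844, so FeO mass = 71.844 g.
71.844/223.833 × 100 = 32.10 wt%.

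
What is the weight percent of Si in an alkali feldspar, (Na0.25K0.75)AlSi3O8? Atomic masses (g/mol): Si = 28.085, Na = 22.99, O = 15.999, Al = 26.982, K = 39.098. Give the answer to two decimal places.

30.72 wt%

Formula mass = 0.25·22.99 + 0.75·39.098 + 1·26.982 + 3·28.085 + 8·15.999 = 274.300 g/mol, of which 84.255 g is Si.
So Si makes up 84.255/274.300 = 0.3072 of the mass, i.e. 30.72%.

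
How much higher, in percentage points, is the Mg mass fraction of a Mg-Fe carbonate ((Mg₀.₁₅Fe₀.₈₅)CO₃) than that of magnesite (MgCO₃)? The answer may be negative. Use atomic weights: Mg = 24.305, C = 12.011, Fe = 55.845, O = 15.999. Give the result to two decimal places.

-25.55 percentage points

M((Mg₀.₁₅Fe₀.₈₅)CO₃) = 111.122 g/mol, so wt% Mg = 3.646/111.122 × 100 = 3.28%.
M(MgCO₃) = 84.313 g/mol, so wt% Mg = 24.305/84.313 × 100 = 28.83%.
3.28 − 28.83 = -25.55 pp.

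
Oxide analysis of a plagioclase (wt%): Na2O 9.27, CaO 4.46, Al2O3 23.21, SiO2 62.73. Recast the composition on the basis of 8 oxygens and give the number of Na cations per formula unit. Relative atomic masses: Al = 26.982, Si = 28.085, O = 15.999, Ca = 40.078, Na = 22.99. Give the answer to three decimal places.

9.27 wt% Na2O ÷ 61.979 g/mol = 0.14957 mol, giving 0.29914 Na and 0.14957 O.
4.46 wt% CaO ÷ 56.077 g/mol = 0.07953 mol, giving 0.07953 Ca and 0.07953 O.
23.21 wt% Al2O3 ÷ 101.961 g/mol = 0.22764 mol, giving 0.45528 Al and 0.68292 O.
62.73 wt% SiO2 ÷ 60.083 g/mol = 1.04406 mol, giving 1.04406 Si and 2.08812 O.
Oxygen sums to 3.00014; scaling by 8/3.00014 = 2.66654 puts the formula on 8 O.
Na: 0.29914 × 2.66654 = 0.798 atoms per formula unit.

0.798 Na apfu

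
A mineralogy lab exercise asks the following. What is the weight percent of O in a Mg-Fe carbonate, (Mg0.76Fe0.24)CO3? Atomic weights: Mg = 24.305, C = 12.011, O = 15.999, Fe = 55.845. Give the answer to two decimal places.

52.24 mass %

Molar mass of (Mg0.76Fe0.24)CO3: 0.76*24.305 + 0.24*55.845 + 1*12.011 + 3*15.999 = 91.883 g/mol.
Mass of O per formula unit: 3 × 15.999 = 47.997 g.
Weight fraction O = 47.997 / 91.883 = 0.5224.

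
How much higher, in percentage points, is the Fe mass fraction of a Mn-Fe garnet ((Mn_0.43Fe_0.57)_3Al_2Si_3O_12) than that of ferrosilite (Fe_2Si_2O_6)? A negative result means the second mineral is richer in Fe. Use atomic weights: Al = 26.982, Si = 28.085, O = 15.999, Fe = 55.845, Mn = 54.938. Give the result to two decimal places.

-23.10 percentage points

First mineral: 95.495 g Fe in 496.572 g formula = 19.23 wt% Fe.
Second mineral: 111.690 g Fe in 263.854 g formula = 42.33 wt% Fe.
19.23% − 42.33% gives a difference of -23.10 percentage points.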